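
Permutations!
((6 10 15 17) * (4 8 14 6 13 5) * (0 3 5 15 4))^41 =((0 3 5)(4 8 14 6 10)(13 15 17))^41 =(0 5 3)(4 8 14 6 10)(13 17 15)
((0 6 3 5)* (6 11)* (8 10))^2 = ((0 11 6 3 5)(8 10))^2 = (0 6 5 11 3)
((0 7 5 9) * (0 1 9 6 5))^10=((0 7)(1 9)(5 6))^10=(9)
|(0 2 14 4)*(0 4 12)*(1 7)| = 4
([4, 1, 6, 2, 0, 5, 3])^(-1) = (0 4)(2 3 6)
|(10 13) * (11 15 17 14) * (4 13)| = |(4 13 10)(11 15 17 14)| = 12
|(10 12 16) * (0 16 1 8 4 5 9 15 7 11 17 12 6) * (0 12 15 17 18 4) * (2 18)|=63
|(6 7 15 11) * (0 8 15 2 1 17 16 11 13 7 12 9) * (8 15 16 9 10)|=24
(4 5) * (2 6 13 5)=(2 6 13 5 4)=[0, 1, 6, 3, 2, 4, 13, 7, 8, 9, 10, 11, 12, 5]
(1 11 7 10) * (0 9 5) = [9, 11, 2, 3, 4, 0, 6, 10, 8, 5, 1, 7] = (0 9 5)(1 11 7 10)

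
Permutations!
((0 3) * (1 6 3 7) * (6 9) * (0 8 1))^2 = ((0 7)(1 9 6 3 8))^2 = (1 6 8 9 3)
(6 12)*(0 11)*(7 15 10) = (0 11)(6 12)(7 15 10) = [11, 1, 2, 3, 4, 5, 12, 15, 8, 9, 7, 0, 6, 13, 14, 10]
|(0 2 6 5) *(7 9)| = 4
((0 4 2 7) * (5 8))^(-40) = (8)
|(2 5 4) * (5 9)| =4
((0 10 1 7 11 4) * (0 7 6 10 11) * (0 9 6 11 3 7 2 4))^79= ((0 3 7 9 6 10 1 11)(2 4))^79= (0 11 1 10 6 9 7 3)(2 4)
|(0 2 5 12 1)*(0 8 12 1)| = 6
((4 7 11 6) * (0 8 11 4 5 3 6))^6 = (11)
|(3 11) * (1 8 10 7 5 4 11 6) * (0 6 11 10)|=|(0 6 1 8)(3 11)(4 10 7 5)|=4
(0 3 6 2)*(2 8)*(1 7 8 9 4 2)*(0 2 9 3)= (1 7 8)(3 6)(4 9)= [0, 7, 2, 6, 9, 5, 3, 8, 1, 4]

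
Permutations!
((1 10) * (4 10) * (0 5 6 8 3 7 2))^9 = ((0 5 6 8 3 7 2)(1 4 10))^9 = (10)(0 6 3 2 5 8 7)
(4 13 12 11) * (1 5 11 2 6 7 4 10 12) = [0, 5, 6, 3, 13, 11, 7, 4, 8, 9, 12, 10, 2, 1] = (1 5 11 10 12 2 6 7 4 13)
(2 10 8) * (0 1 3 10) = [1, 3, 0, 10, 4, 5, 6, 7, 2, 9, 8] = (0 1 3 10 8 2)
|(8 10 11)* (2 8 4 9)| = 6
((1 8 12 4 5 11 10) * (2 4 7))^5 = ((1 8 12 7 2 4 5 11 10))^5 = (1 4 8 5 12 11 7 10 2)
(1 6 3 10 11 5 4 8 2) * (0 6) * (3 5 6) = [3, 0, 1, 10, 8, 4, 5, 7, 2, 9, 11, 6] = (0 3 10 11 6 5 4 8 2 1)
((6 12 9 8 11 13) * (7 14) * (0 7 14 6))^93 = ((14)(0 7 6 12 9 8 11 13))^93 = (14)(0 8 6 13 9 7 11 12)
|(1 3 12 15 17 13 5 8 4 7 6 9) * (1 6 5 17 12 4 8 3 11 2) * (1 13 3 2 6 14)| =|(1 11 6 9 14)(2 13 17 3 4 7 5)(12 15)| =70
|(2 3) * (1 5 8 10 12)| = 10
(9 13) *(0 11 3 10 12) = (0 11 3 10 12)(9 13) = [11, 1, 2, 10, 4, 5, 6, 7, 8, 13, 12, 3, 0, 9]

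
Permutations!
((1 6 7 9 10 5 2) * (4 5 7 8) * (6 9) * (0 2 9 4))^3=((0 2 1 4 5 9 10 7 6 8))^3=(0 4 10 8 1 9 6 2 5 7)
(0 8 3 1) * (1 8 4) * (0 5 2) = (0 4 1 5 2)(3 8) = [4, 5, 0, 8, 1, 2, 6, 7, 3]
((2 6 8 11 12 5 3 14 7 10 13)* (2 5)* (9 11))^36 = (14)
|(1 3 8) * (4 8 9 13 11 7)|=|(1 3 9 13 11 7 4 8)|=8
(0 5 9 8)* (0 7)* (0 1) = (0 5 9 8 7 1) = [5, 0, 2, 3, 4, 9, 6, 1, 7, 8]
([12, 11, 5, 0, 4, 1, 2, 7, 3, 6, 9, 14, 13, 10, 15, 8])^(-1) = [3, 5, 6, 8, 4, 2, 9, 7, 15, 10, 13, 1, 0, 12, 11, 14]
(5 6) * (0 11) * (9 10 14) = [11, 1, 2, 3, 4, 6, 5, 7, 8, 10, 14, 0, 12, 13, 9] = (0 11)(5 6)(9 10 14)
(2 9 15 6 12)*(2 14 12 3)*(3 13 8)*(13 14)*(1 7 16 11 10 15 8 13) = (1 7 16 11 10 15 6 14 12)(2 9 8 3) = [0, 7, 9, 2, 4, 5, 14, 16, 3, 8, 15, 10, 1, 13, 12, 6, 11]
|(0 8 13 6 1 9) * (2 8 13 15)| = 15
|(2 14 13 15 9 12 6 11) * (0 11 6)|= |(0 11 2 14 13 15 9 12)|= 8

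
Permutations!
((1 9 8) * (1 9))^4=(9)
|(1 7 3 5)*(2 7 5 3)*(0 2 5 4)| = |(0 2 7 5 1 4)| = 6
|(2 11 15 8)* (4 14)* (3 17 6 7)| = 4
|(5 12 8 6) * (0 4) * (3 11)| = 4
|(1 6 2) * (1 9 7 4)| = 6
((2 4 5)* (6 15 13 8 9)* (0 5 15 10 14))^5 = ((0 5 2 4 15 13 8 9 6 10 14))^5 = (0 13 14 15 10 4 6 2 9 5 8)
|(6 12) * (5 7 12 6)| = |(5 7 12)| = 3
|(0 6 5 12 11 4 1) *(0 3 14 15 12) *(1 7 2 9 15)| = 21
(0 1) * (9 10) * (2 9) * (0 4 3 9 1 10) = (0 10 2 1 4 3 9) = [10, 4, 1, 9, 3, 5, 6, 7, 8, 0, 2]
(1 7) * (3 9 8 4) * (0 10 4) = (0 10 4 3 9 8)(1 7) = [10, 7, 2, 9, 3, 5, 6, 1, 0, 8, 4]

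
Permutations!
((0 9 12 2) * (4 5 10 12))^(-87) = ((0 9 4 5 10 12 2))^(-87) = (0 10 9 12 4 2 5)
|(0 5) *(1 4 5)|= 4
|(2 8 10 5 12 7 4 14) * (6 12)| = 9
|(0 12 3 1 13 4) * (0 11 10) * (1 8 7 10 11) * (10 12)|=|(0 10)(1 13 4)(3 8 7 12)|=12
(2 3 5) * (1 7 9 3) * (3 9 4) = (9)(1 7 4 3 5 2) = [0, 7, 1, 5, 3, 2, 6, 4, 8, 9]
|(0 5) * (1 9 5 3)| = |(0 3 1 9 5)| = 5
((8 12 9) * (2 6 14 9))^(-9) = (2 9)(6 8)(12 14)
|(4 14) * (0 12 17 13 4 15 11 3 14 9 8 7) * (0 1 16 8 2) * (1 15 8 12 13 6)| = |(0 13 4 9 2)(1 16 12 17 6)(3 14 8 7 15 11)| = 30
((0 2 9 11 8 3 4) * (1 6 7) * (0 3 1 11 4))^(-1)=((0 2 9 4 3)(1 6 7 11 8))^(-1)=(0 3 4 9 2)(1 8 11 7 6)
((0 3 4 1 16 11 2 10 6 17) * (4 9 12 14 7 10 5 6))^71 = (0 2 4 12 17 11 10 9 6 16 7 3 5 1 14)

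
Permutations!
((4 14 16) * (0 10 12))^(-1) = ((0 10 12)(4 14 16))^(-1) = (0 12 10)(4 16 14)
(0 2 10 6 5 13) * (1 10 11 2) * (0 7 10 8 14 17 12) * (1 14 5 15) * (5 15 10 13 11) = [14, 8, 5, 3, 4, 11, 10, 13, 15, 9, 6, 2, 0, 7, 17, 1, 16, 12] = (0 14 17 12)(1 8 15)(2 5 11)(6 10)(7 13)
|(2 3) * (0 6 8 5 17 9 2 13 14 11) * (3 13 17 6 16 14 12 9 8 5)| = 12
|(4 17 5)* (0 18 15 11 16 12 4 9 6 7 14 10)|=14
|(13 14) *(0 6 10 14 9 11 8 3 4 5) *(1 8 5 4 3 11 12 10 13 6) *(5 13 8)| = 24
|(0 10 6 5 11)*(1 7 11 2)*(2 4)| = 9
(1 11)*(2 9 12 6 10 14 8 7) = (1 11)(2 9 12 6 10 14 8 7) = [0, 11, 9, 3, 4, 5, 10, 2, 7, 12, 14, 1, 6, 13, 8]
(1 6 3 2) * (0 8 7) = [8, 6, 1, 2, 4, 5, 3, 0, 7] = (0 8 7)(1 6 3 2)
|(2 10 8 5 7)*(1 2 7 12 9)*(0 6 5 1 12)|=12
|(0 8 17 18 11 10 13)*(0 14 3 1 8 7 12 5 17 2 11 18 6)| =|(18)(0 7 12 5 17 6)(1 8 2 11 10 13 14 3)| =24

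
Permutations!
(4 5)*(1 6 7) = (1 6 7)(4 5) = [0, 6, 2, 3, 5, 4, 7, 1]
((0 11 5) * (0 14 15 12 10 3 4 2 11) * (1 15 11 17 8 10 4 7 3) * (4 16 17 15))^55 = (1 4 2 15 12 16 17 8 10)(3 7)(5 14 11) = ((1 4 2 15 12 16 17 8 10)(3 7)(5 14 11))^55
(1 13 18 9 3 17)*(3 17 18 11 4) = (1 13 11 4 3 18 9 17) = [0, 13, 2, 18, 3, 5, 6, 7, 8, 17, 10, 4, 12, 11, 14, 15, 16, 1, 9]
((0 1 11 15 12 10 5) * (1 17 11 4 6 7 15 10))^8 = ((0 17 11 10 5)(1 4 6 7 15 12))^8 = (0 10 17 5 11)(1 6 15)(4 7 12)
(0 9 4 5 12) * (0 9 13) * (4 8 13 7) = (0 7 4 5 12 9 8 13) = [7, 1, 2, 3, 5, 12, 6, 4, 13, 8, 10, 11, 9, 0]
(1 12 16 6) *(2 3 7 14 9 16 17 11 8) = (1 12 17 11 8 2 3 7 14 9 16 6) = [0, 12, 3, 7, 4, 5, 1, 14, 2, 16, 10, 8, 17, 13, 9, 15, 6, 11]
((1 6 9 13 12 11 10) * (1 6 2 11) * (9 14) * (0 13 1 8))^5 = ((0 13 12 8)(1 2 11 10 6 14 9))^5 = (0 13 12 8)(1 14 10 2 9 6 11)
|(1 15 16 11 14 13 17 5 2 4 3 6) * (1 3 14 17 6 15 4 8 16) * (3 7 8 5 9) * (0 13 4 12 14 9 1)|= |(0 13 6 7 8 16 11 17 1 12 14 4 9 3 15)(2 5)|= 30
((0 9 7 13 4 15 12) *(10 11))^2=((0 9 7 13 4 15 12)(10 11))^2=(0 7 4 12 9 13 15)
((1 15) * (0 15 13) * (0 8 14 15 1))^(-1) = ((0 1 13 8 14 15))^(-1) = (0 15 14 8 13 1)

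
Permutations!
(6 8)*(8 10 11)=(6 10 11 8)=[0, 1, 2, 3, 4, 5, 10, 7, 6, 9, 11, 8]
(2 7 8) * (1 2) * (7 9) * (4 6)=[0, 2, 9, 3, 6, 5, 4, 8, 1, 7]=(1 2 9 7 8)(4 6)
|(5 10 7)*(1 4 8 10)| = |(1 4 8 10 7 5)| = 6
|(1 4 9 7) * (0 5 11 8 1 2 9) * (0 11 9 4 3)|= 10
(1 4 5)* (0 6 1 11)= [6, 4, 2, 3, 5, 11, 1, 7, 8, 9, 10, 0]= (0 6 1 4 5 11)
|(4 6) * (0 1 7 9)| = 4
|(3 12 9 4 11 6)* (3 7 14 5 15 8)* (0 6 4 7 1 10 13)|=40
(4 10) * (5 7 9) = [0, 1, 2, 3, 10, 7, 6, 9, 8, 5, 4] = (4 10)(5 7 9)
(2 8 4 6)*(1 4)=[0, 4, 8, 3, 6, 5, 2, 7, 1]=(1 4 6 2 8)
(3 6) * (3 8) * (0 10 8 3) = (0 10 8)(3 6) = [10, 1, 2, 6, 4, 5, 3, 7, 0, 9, 8]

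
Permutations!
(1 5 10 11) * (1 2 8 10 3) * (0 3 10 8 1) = (0 3)(1 5 10 11 2) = [3, 5, 1, 0, 4, 10, 6, 7, 8, 9, 11, 2]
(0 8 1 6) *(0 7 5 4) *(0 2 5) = [8, 6, 5, 3, 2, 4, 7, 0, 1] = (0 8 1 6 7)(2 5 4)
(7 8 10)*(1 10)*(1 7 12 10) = (7 8)(10 12) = [0, 1, 2, 3, 4, 5, 6, 8, 7, 9, 12, 11, 10]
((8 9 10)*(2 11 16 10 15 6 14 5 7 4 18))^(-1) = ((2 11 16 10 8 9 15 6 14 5 7 4 18))^(-1) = (2 18 4 7 5 14 6 15 9 8 10 16 11)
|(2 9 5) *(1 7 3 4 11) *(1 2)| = |(1 7 3 4 11 2 9 5)| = 8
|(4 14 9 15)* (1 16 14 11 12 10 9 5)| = 12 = |(1 16 14 5)(4 11 12 10 9 15)|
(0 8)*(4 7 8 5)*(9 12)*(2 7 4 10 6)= (0 5 10 6 2 7 8)(9 12)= [5, 1, 7, 3, 4, 10, 2, 8, 0, 12, 6, 11, 9]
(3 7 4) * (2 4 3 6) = [0, 1, 4, 7, 6, 5, 2, 3] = (2 4 6)(3 7)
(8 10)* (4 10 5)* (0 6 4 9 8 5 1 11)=(0 6 4 10 5 9 8 1 11)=[6, 11, 2, 3, 10, 9, 4, 7, 1, 8, 5, 0]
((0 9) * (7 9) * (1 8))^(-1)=(0 9 7)(1 8)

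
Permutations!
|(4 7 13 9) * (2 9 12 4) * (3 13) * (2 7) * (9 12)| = 12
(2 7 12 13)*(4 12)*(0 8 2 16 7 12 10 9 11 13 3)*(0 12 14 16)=(0 8 2 14 16 7 4 10 9 11 13)(3 12)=[8, 1, 14, 12, 10, 5, 6, 4, 2, 11, 9, 13, 3, 0, 16, 15, 7]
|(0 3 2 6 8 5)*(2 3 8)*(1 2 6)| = |(0 8 5)(1 2)| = 6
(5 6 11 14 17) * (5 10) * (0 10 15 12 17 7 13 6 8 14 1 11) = (0 10 5 8 14 7 13 6)(1 11)(12 17 15) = [10, 11, 2, 3, 4, 8, 0, 13, 14, 9, 5, 1, 17, 6, 7, 12, 16, 15]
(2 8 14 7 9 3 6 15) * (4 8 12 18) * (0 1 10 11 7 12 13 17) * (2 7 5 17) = [1, 10, 13, 6, 8, 17, 15, 9, 14, 3, 11, 5, 18, 2, 12, 7, 16, 0, 4] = (0 1 10 11 5 17)(2 13)(3 6 15 7 9)(4 8 14 12 18)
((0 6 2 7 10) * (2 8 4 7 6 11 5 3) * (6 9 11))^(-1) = ((0 6 8 4 7 10)(2 9 11 5 3))^(-1) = (0 10 7 4 8 6)(2 3 5 11 9)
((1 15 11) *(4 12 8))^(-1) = ((1 15 11)(4 12 8))^(-1) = (1 11 15)(4 8 12)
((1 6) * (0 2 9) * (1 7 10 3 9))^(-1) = (0 9 3 10 7 6 1 2)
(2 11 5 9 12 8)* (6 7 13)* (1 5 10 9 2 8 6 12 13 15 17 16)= (1 5 2 11 10 9 13 12 6 7 15 17 16)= [0, 5, 11, 3, 4, 2, 7, 15, 8, 13, 9, 10, 6, 12, 14, 17, 1, 16]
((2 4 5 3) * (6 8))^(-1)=((2 4 5 3)(6 8))^(-1)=(2 3 5 4)(6 8)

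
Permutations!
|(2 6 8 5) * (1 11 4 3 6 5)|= |(1 11 4 3 6 8)(2 5)|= 6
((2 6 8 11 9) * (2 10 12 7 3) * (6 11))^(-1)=((2 11 9 10 12 7 3)(6 8))^(-1)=(2 3 7 12 10 9 11)(6 8)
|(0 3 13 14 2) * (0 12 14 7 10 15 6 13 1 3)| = 30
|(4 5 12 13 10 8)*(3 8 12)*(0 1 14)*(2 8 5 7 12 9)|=24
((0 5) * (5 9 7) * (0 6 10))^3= ((0 9 7 5 6 10))^3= (0 5)(6 9)(7 10)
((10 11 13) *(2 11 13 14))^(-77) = ((2 11 14)(10 13))^(-77) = (2 11 14)(10 13)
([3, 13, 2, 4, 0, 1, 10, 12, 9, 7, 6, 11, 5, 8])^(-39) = (1 9 5 8 12 13 7)(6 10)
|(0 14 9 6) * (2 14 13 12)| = |(0 13 12 2 14 9 6)| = 7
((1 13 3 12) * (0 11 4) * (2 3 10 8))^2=(0 4 11)(1 10 2 12 13 8 3)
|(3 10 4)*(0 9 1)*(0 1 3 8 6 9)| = 6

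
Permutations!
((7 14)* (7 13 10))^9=((7 14 13 10))^9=(7 14 13 10)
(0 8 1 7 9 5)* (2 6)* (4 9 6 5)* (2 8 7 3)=(0 7 6 8 1 3 2 5)(4 9)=[7, 3, 5, 2, 9, 0, 8, 6, 1, 4]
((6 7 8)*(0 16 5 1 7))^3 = (0 1 6 5 8 16 7) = ((0 16 5 1 7 8 6))^3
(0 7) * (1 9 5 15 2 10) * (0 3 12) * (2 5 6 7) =(0 2 10 1 9 6 7 3 12)(5 15) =[2, 9, 10, 12, 4, 15, 7, 3, 8, 6, 1, 11, 0, 13, 14, 5]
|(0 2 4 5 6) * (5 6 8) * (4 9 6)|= |(0 2 9 6)(5 8)|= 4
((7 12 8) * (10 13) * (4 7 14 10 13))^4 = ((4 7 12 8 14 10))^4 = (4 14 12)(7 10 8)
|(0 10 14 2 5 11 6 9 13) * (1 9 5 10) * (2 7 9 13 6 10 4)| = 42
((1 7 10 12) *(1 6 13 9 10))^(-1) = ((1 7)(6 13 9 10 12))^(-1) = (1 7)(6 12 10 9 13)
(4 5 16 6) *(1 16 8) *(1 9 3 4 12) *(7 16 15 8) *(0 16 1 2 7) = [16, 15, 7, 4, 5, 0, 12, 1, 9, 3, 10, 11, 2, 13, 14, 8, 6] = (0 16 6 12 2 7 1 15 8 9 3 4 5)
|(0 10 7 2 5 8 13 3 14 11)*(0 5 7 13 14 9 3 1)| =4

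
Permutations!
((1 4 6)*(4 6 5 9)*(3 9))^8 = (9)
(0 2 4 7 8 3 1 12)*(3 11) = (0 2 4 7 8 11 3 1 12) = [2, 12, 4, 1, 7, 5, 6, 8, 11, 9, 10, 3, 0]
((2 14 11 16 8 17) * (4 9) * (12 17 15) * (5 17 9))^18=(2 9 16 17 12 11 5 15 14 4 8)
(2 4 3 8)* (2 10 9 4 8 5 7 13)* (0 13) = (0 13 2 8 10 9 4 3 5 7) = [13, 1, 8, 5, 3, 7, 6, 0, 10, 4, 9, 11, 12, 2]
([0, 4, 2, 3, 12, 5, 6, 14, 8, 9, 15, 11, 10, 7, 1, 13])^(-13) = [0, 10, 2, 3, 15, 5, 6, 4, 8, 9, 7, 11, 13, 1, 12, 14]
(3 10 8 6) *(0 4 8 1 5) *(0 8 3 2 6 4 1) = (0 1 5 8 4 3 10)(2 6) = [1, 5, 6, 10, 3, 8, 2, 7, 4, 9, 0]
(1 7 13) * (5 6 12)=(1 7 13)(5 6 12)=[0, 7, 2, 3, 4, 6, 12, 13, 8, 9, 10, 11, 5, 1]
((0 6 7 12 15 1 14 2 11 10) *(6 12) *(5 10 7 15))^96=(1 6 11 14 15 7 2)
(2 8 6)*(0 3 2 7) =(0 3 2 8 6 7) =[3, 1, 8, 2, 4, 5, 7, 0, 6]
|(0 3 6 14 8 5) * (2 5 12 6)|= |(0 3 2 5)(6 14 8 12)|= 4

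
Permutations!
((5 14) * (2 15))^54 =(15)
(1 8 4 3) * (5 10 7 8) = (1 5 10 7 8 4 3) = [0, 5, 2, 1, 3, 10, 6, 8, 4, 9, 7]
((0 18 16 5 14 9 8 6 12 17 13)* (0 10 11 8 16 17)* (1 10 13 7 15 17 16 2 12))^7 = ((0 18 16 5 14 9 2 12)(1 10 11 8 6)(7 15 17))^7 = (0 12 2 9 14 5 16 18)(1 11 6 10 8)(7 15 17)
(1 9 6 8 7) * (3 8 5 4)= (1 9 6 5 4 3 8 7)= [0, 9, 2, 8, 3, 4, 5, 1, 7, 6]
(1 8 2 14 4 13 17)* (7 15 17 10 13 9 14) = [0, 8, 7, 3, 9, 5, 6, 15, 2, 14, 13, 11, 12, 10, 4, 17, 16, 1] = (1 8 2 7 15 17)(4 9 14)(10 13)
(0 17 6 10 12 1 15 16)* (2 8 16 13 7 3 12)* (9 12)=(0 17 6 10 2 8 16)(1 15 13 7 3 9 12)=[17, 15, 8, 9, 4, 5, 10, 3, 16, 12, 2, 11, 1, 7, 14, 13, 0, 6]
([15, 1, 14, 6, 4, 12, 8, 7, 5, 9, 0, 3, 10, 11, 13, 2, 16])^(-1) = (16)(0 10 12 5 8 6 3 11 13 14 2 15)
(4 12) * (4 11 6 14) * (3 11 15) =(3 11 6 14 4 12 15) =[0, 1, 2, 11, 12, 5, 14, 7, 8, 9, 10, 6, 15, 13, 4, 3]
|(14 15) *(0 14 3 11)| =5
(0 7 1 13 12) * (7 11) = [11, 13, 2, 3, 4, 5, 6, 1, 8, 9, 10, 7, 0, 12] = (0 11 7 1 13 12)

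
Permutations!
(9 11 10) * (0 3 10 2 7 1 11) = (0 3 10 9)(1 11 2 7) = [3, 11, 7, 10, 4, 5, 6, 1, 8, 0, 9, 2]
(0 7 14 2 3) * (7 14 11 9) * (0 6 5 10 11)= (0 14 2 3 6 5 10 11 9 7)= [14, 1, 3, 6, 4, 10, 5, 0, 8, 7, 11, 9, 12, 13, 2]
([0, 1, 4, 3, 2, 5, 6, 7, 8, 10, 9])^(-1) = (2 4)(9 10)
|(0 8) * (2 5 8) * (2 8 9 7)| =4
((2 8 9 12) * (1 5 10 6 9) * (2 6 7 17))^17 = ((1 5 10 7 17 2 8)(6 9 12))^17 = (1 7 8 10 2 5 17)(6 12 9)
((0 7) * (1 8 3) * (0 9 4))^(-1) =((0 7 9 4)(1 8 3))^(-1) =(0 4 9 7)(1 3 8)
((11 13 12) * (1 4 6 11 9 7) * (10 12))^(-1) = (1 7 9 12 10 13 11 6 4)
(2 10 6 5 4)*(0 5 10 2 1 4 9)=(0 5 9)(1 4)(6 10)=[5, 4, 2, 3, 1, 9, 10, 7, 8, 0, 6]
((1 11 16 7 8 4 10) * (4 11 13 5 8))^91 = ((1 13 5 8 11 16 7 4 10))^91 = (1 13 5 8 11 16 7 4 10)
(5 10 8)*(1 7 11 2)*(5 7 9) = [0, 9, 1, 3, 4, 10, 6, 11, 7, 5, 8, 2] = (1 9 5 10 8 7 11 2)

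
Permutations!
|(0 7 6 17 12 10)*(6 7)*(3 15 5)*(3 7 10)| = 9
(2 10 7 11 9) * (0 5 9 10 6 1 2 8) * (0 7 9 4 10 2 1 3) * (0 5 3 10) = (0 3 5 4)(2 6 10 9 8 7 11) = [3, 1, 6, 5, 0, 4, 10, 11, 7, 8, 9, 2]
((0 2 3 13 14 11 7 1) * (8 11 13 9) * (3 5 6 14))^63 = (0 6 3 11)(1 5 13 8)(2 14 9 7)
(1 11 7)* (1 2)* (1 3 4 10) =[0, 11, 3, 4, 10, 5, 6, 2, 8, 9, 1, 7] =(1 11 7 2 3 4 10)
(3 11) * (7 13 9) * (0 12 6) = [12, 1, 2, 11, 4, 5, 0, 13, 8, 7, 10, 3, 6, 9] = (0 12 6)(3 11)(7 13 9)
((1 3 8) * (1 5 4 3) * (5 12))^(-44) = (3 8 12 5 4)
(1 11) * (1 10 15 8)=[0, 11, 2, 3, 4, 5, 6, 7, 1, 9, 15, 10, 12, 13, 14, 8]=(1 11 10 15 8)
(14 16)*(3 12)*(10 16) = [0, 1, 2, 12, 4, 5, 6, 7, 8, 9, 16, 11, 3, 13, 10, 15, 14] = (3 12)(10 16 14)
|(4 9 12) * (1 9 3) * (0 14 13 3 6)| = |(0 14 13 3 1 9 12 4 6)| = 9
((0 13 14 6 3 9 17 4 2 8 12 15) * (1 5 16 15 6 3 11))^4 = (0 9 8 1)(2 11 15 3)(4 6 16 14)(5 13 17 12)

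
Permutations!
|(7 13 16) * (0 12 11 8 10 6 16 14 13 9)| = 18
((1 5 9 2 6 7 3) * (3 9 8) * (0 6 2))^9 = (0 6 7 9)(1 5 8 3)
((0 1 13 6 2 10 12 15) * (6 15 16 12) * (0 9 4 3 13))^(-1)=(0 1)(2 6 10)(3 4 9 15 13)(12 16)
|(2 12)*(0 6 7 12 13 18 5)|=8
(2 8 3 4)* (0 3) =(0 3 4 2 8) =[3, 1, 8, 4, 2, 5, 6, 7, 0]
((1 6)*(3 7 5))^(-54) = (7)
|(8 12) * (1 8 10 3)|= |(1 8 12 10 3)|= 5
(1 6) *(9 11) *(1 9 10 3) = (1 6 9 11 10 3) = [0, 6, 2, 1, 4, 5, 9, 7, 8, 11, 3, 10]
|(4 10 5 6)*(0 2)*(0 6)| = 6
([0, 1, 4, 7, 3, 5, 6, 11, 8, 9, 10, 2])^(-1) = (2 11 7 3 4)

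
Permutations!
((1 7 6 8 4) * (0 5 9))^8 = ((0 5 9)(1 7 6 8 4))^8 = (0 9 5)(1 8 7 4 6)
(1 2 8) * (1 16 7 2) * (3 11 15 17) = (2 8 16 7)(3 11 15 17) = [0, 1, 8, 11, 4, 5, 6, 2, 16, 9, 10, 15, 12, 13, 14, 17, 7, 3]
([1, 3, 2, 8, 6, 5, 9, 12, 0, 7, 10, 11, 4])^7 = (0 8 3 1)(4 9 12 6 7)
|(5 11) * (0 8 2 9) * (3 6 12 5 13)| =12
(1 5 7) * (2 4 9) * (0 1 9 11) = (0 1 5 7 9 2 4 11) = [1, 5, 4, 3, 11, 7, 6, 9, 8, 2, 10, 0]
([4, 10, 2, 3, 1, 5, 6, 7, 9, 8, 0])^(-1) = (0 10 1 4)(8 9)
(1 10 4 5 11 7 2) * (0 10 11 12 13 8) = (0 10 4 5 12 13 8)(1 11 7 2) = [10, 11, 1, 3, 5, 12, 6, 2, 0, 9, 4, 7, 13, 8]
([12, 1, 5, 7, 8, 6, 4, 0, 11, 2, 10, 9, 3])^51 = [7, 1, 6, 12, 11, 4, 8, 3, 9, 5, 10, 2, 0]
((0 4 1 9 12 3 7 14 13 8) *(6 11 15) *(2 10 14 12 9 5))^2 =(0 1 2 14 8 4 5 10 13)(3 12 7)(6 15 11)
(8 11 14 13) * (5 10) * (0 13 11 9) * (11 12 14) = (0 13 8 9)(5 10)(12 14) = [13, 1, 2, 3, 4, 10, 6, 7, 9, 0, 5, 11, 14, 8, 12]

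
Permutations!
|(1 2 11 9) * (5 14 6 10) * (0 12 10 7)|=|(0 12 10 5 14 6 7)(1 2 11 9)|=28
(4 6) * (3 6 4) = (3 6) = [0, 1, 2, 6, 4, 5, 3]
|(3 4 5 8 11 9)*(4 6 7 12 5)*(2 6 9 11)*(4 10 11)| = 6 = |(2 6 7 12 5 8)(3 9)(4 10 11)|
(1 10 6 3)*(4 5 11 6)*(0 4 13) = (0 4 5 11 6 3 1 10 13) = [4, 10, 2, 1, 5, 11, 3, 7, 8, 9, 13, 6, 12, 0]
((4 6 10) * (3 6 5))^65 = ((3 6 10 4 5))^65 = (10)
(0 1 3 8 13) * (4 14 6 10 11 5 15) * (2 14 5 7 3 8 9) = [1, 8, 14, 9, 5, 15, 10, 3, 13, 2, 11, 7, 12, 0, 6, 4] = (0 1 8 13)(2 14 6 10 11 7 3 9)(4 5 15)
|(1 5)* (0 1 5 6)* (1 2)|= |(0 2 1 6)|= 4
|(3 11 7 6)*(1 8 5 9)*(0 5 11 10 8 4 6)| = |(0 5 9 1 4 6 3 10 8 11 7)| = 11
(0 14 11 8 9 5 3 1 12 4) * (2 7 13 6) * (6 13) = (0 14 11 8 9 5 3 1 12 4)(2 7 6) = [14, 12, 7, 1, 0, 3, 2, 6, 9, 5, 10, 8, 4, 13, 11]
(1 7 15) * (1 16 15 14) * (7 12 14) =(1 12 14)(15 16) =[0, 12, 2, 3, 4, 5, 6, 7, 8, 9, 10, 11, 14, 13, 1, 16, 15]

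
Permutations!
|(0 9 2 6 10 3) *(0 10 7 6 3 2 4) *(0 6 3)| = |(0 9 4 6 7 3 10 2)| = 8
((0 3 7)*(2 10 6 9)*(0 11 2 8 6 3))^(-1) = ((2 10 3 7 11)(6 9 8))^(-1) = (2 11 7 3 10)(6 8 9)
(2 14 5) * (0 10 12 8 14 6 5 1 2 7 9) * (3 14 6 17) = (0 10 12 8 6 5 7 9)(1 2 17 3 14) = [10, 2, 17, 14, 4, 7, 5, 9, 6, 0, 12, 11, 8, 13, 1, 15, 16, 3]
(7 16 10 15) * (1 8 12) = (1 8 12)(7 16 10 15) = [0, 8, 2, 3, 4, 5, 6, 16, 12, 9, 15, 11, 1, 13, 14, 7, 10]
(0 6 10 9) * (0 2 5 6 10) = (0 10 9 2 5 6) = [10, 1, 5, 3, 4, 6, 0, 7, 8, 2, 9]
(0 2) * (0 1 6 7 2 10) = (0 10)(1 6 7 2) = [10, 6, 1, 3, 4, 5, 7, 2, 8, 9, 0]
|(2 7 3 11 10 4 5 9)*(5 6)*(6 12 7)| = |(2 6 5 9)(3 11 10 4 12 7)| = 12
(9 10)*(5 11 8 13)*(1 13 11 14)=(1 13 5 14)(8 11)(9 10)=[0, 13, 2, 3, 4, 14, 6, 7, 11, 10, 9, 8, 12, 5, 1]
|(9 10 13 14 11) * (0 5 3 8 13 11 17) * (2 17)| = |(0 5 3 8 13 14 2 17)(9 10 11)| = 24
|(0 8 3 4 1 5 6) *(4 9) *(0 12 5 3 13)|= |(0 8 13)(1 3 9 4)(5 6 12)|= 12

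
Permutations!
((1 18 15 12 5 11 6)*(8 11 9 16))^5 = (1 9)(5 6)(8 15)(11 12)(16 18)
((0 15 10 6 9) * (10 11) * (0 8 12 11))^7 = (0 15)(6 9 8 12 11 10)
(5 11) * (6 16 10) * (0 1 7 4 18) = (0 1 7 4 18)(5 11)(6 16 10) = [1, 7, 2, 3, 18, 11, 16, 4, 8, 9, 6, 5, 12, 13, 14, 15, 10, 17, 0]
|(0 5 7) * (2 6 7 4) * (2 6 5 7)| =|(0 7)(2 5 4 6)| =4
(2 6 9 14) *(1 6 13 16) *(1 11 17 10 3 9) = (1 6)(2 13 16 11 17 10 3 9 14) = [0, 6, 13, 9, 4, 5, 1, 7, 8, 14, 3, 17, 12, 16, 2, 15, 11, 10]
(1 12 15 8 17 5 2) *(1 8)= (1 12 15)(2 8 17 5)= [0, 12, 8, 3, 4, 2, 6, 7, 17, 9, 10, 11, 15, 13, 14, 1, 16, 5]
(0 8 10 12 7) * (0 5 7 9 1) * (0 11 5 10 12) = (0 8 12 9 1 11 5 7 10) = [8, 11, 2, 3, 4, 7, 6, 10, 12, 1, 0, 5, 9]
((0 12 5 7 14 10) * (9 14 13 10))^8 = ((0 12 5 7 13 10)(9 14))^8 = (14)(0 5 13)(7 10 12)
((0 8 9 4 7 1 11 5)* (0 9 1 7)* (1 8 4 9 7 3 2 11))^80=((0 4)(2 11 5 7 3))^80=(11)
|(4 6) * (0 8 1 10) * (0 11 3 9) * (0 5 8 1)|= |(0 1 10 11 3 9 5 8)(4 6)|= 8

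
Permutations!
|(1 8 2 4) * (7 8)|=|(1 7 8 2 4)|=5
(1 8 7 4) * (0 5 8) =(0 5 8 7 4 1) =[5, 0, 2, 3, 1, 8, 6, 4, 7]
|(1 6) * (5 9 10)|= |(1 6)(5 9 10)|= 6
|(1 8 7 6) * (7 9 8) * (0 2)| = |(0 2)(1 7 6)(8 9)| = 6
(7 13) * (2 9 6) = (2 9 6)(7 13) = [0, 1, 9, 3, 4, 5, 2, 13, 8, 6, 10, 11, 12, 7]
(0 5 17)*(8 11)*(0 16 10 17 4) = [5, 1, 2, 3, 0, 4, 6, 7, 11, 9, 17, 8, 12, 13, 14, 15, 10, 16] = (0 5 4)(8 11)(10 17 16)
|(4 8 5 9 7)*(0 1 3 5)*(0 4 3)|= 4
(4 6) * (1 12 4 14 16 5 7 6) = [0, 12, 2, 3, 1, 7, 14, 6, 8, 9, 10, 11, 4, 13, 16, 15, 5] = (1 12 4)(5 7 6 14 16)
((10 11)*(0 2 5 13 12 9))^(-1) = ((0 2 5 13 12 9)(10 11))^(-1) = (0 9 12 13 5 2)(10 11)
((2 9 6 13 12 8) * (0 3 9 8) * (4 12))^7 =(13)(2 8)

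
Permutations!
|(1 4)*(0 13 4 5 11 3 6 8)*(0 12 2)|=|(0 13 4 1 5 11 3 6 8 12 2)|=11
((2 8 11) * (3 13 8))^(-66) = ((2 3 13 8 11))^(-66) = (2 11 8 13 3)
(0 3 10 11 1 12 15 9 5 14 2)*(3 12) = [12, 3, 0, 10, 4, 14, 6, 7, 8, 5, 11, 1, 15, 13, 2, 9] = (0 12 15 9 5 14 2)(1 3 10 11)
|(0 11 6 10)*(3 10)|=5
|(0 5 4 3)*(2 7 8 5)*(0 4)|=10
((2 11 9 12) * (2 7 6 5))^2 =(2 9 7 5 11 12 6)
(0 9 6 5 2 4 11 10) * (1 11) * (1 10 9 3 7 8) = (0 3 7 8 1 11 9 6 5 2 4 10) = [3, 11, 4, 7, 10, 2, 5, 8, 1, 6, 0, 9]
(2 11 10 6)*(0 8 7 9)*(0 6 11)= [8, 1, 0, 3, 4, 5, 2, 9, 7, 6, 11, 10]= (0 8 7 9 6 2)(10 11)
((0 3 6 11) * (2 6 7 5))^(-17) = ((0 3 7 5 2 6 11))^(-17) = (0 2 3 6 7 11 5)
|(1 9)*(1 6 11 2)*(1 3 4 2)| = 12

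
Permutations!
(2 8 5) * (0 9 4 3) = (0 9 4 3)(2 8 5) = [9, 1, 8, 0, 3, 2, 6, 7, 5, 4]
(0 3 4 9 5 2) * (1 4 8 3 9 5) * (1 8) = (0 9 8 3 1 4 5 2) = [9, 4, 0, 1, 5, 2, 6, 7, 3, 8]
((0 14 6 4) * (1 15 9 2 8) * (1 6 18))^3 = ((0 14 18 1 15 9 2 8 6 4))^3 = (0 1 2 4 18 9 6 14 15 8)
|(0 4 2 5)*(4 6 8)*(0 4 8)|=|(8)(0 6)(2 5 4)|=6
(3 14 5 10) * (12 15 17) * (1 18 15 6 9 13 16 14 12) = (1 18 15 17)(3 12 6 9 13 16 14 5 10) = [0, 18, 2, 12, 4, 10, 9, 7, 8, 13, 3, 11, 6, 16, 5, 17, 14, 1, 15]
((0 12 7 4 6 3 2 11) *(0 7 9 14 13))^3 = (0 14 12 13 9)(2 4)(3 7)(6 11)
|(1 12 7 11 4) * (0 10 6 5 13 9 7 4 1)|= |(0 10 6 5 13 9 7 11 1 12 4)|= 11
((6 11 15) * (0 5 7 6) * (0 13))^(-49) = ((0 5 7 6 11 15 13))^(-49) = (15)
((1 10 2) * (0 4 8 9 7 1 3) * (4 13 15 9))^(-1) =(0 3 2 10 1 7 9 15 13)(4 8)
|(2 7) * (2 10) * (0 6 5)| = |(0 6 5)(2 7 10)| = 3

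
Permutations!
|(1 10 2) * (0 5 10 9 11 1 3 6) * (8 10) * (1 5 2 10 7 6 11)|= 8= |(0 2 3 11 5 8 7 6)(1 9)|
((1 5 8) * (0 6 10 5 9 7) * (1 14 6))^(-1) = ((0 1 9 7)(5 8 14 6 10))^(-1) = (0 7 9 1)(5 10 6 14 8)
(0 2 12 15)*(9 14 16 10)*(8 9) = [2, 1, 12, 3, 4, 5, 6, 7, 9, 14, 8, 11, 15, 13, 16, 0, 10] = (0 2 12 15)(8 9 14 16 10)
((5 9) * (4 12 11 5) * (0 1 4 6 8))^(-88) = (0 4 11 9 8 1 12 5 6)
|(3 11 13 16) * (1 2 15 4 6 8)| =|(1 2 15 4 6 8)(3 11 13 16)| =12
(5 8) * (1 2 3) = (1 2 3)(5 8) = [0, 2, 3, 1, 4, 8, 6, 7, 5]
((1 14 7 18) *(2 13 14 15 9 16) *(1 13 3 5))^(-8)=(18)(1 5 3 2 16 9 15)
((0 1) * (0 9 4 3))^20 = ((0 1 9 4 3))^20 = (9)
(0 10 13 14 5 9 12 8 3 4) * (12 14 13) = (0 10 12 8 3 4)(5 9 14) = [10, 1, 2, 4, 0, 9, 6, 7, 3, 14, 12, 11, 8, 13, 5]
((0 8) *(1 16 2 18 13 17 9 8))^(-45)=(18)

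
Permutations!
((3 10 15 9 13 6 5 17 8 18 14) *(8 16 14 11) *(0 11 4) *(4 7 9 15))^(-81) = ((0 11 8 18 7 9 13 6 5 17 16 14 3 10 4))^(-81) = (0 17 18 3 13)(4 5 8 14 9)(6 11 16 7 10)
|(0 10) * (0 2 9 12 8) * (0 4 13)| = |(0 10 2 9 12 8 4 13)| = 8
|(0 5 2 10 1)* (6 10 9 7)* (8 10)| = |(0 5 2 9 7 6 8 10 1)| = 9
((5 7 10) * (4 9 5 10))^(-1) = (10)(4 7 5 9)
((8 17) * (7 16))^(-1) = ((7 16)(8 17))^(-1) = (7 16)(8 17)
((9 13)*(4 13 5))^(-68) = (13)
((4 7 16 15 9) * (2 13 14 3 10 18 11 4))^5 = ((2 13 14 3 10 18 11 4 7 16 15 9))^5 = (2 18 15 3 7 13 11 9 10 16 14 4)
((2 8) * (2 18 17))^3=(2 17 18 8)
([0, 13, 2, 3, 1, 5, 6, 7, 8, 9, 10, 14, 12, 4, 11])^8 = (14)(1 4 13)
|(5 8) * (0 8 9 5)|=2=|(0 8)(5 9)|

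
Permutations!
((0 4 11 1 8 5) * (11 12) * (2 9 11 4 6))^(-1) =(0 5 8 1 11 9 2 6)(4 12)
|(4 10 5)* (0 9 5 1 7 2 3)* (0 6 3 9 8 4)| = 18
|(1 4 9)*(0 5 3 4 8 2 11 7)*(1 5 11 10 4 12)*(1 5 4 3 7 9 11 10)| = |(0 10 3 12 5 7)(1 8 2)(4 11 9)| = 6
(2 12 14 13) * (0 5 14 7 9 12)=(0 5 14 13 2)(7 9 12)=[5, 1, 0, 3, 4, 14, 6, 9, 8, 12, 10, 11, 7, 2, 13]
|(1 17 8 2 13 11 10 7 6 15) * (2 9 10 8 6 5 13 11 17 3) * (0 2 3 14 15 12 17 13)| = 24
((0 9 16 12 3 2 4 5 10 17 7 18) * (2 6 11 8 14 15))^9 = ((0 9 16 12 3 6 11 8 14 15 2 4 5 10 17 7 18))^9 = (0 15 9 2 16 4 12 5 3 10 6 17 11 7 8 18 14)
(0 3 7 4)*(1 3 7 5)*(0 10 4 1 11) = (0 7 1 3 5 11)(4 10) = [7, 3, 2, 5, 10, 11, 6, 1, 8, 9, 4, 0]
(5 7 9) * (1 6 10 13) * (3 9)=(1 6 10 13)(3 9 5 7)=[0, 6, 2, 9, 4, 7, 10, 3, 8, 5, 13, 11, 12, 1]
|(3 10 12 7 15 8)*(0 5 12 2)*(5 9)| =|(0 9 5 12 7 15 8 3 10 2)| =10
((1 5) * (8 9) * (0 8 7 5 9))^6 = ((0 8)(1 9 7 5))^6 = (1 7)(5 9)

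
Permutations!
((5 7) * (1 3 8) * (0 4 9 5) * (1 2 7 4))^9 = (9)(0 8)(1 2)(3 7)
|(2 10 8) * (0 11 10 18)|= 6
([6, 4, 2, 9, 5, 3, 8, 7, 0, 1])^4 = [6, 9, 2, 5, 1, 4, 8, 7, 0, 3]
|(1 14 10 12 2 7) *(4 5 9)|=6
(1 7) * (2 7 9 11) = (1 9 11 2 7) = [0, 9, 7, 3, 4, 5, 6, 1, 8, 11, 10, 2]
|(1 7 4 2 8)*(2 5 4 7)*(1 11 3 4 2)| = 6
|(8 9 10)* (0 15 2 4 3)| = |(0 15 2 4 3)(8 9 10)| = 15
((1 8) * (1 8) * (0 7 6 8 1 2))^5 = (0 2 1 8 6 7)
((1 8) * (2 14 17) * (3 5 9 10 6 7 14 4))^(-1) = (1 8)(2 17 14 7 6 10 9 5 3 4)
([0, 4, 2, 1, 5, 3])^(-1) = [0, 3, 2, 5, 1, 4]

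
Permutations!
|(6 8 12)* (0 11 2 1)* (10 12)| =4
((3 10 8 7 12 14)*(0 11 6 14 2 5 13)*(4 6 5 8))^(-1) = ((0 11 5 13)(2 8 7 12)(3 10 4 6 14))^(-1) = (0 13 5 11)(2 12 7 8)(3 14 6 4 10)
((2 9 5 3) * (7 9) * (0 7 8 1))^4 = (0 3)(1 5)(2 7)(8 9) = ((0 7 9 5 3 2 8 1))^4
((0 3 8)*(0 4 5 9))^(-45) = ((0 3 8 4 5 9))^(-45) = (0 4)(3 5)(8 9)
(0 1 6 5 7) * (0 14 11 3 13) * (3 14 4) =(0 1 6 5 7 4 3 13)(11 14) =[1, 6, 2, 13, 3, 7, 5, 4, 8, 9, 10, 14, 12, 0, 11]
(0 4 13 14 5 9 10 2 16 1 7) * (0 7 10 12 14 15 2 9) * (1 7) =[4, 10, 16, 3, 13, 0, 6, 1, 8, 12, 9, 11, 14, 15, 5, 2, 7] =(0 4 13 15 2 16 7 1 10 9 12 14 5)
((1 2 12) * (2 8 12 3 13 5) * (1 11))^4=(13)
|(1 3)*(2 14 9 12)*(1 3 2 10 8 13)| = 8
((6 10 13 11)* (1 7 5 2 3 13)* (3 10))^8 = ((1 7 5 2 10)(3 13 11 6))^8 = (13)(1 2 7 10 5)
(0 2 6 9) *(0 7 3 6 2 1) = (0 1)(3 6 9 7) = [1, 0, 2, 6, 4, 5, 9, 3, 8, 7]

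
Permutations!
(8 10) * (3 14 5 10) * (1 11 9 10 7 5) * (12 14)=(1 11 9 10 8 3 12 14)(5 7)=[0, 11, 2, 12, 4, 7, 6, 5, 3, 10, 8, 9, 14, 13, 1]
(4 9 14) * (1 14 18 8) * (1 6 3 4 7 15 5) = (1 14 7 15 5)(3 4 9 18 8 6) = [0, 14, 2, 4, 9, 1, 3, 15, 6, 18, 10, 11, 12, 13, 7, 5, 16, 17, 8]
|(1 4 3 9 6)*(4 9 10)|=3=|(1 9 6)(3 10 4)|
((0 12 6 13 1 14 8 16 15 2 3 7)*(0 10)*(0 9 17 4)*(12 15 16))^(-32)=((0 15 2 3 7 10 9 17 4)(1 14 8 12 6 13))^(-32)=(0 7 4 3 17 2 9 15 10)(1 6 8)(12 14 13)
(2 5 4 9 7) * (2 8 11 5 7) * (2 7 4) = (2 4 9 7 8 11 5) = [0, 1, 4, 3, 9, 2, 6, 8, 11, 7, 10, 5]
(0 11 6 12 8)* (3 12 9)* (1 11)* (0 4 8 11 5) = [1, 5, 2, 12, 8, 0, 9, 7, 4, 3, 10, 6, 11] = (0 1 5)(3 12 11 6 9)(4 8)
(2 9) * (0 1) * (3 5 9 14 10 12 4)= [1, 0, 14, 5, 3, 9, 6, 7, 8, 2, 12, 11, 4, 13, 10]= (0 1)(2 14 10 12 4 3 5 9)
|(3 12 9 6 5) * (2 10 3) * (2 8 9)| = |(2 10 3 12)(5 8 9 6)| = 4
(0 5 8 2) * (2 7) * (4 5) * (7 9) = [4, 1, 0, 3, 5, 8, 6, 2, 9, 7] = (0 4 5 8 9 7 2)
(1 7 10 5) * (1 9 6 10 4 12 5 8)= (1 7 4 12 5 9 6 10 8)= [0, 7, 2, 3, 12, 9, 10, 4, 1, 6, 8, 11, 5]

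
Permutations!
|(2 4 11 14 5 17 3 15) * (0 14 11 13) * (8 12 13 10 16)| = 13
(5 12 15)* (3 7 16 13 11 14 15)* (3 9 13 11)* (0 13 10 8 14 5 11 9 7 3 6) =(0 13 6)(5 12 7 16 9 10 8 14 15 11) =[13, 1, 2, 3, 4, 12, 0, 16, 14, 10, 8, 5, 7, 6, 15, 11, 9]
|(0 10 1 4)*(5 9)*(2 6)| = 4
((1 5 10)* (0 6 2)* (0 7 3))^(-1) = (0 3 7 2 6)(1 10 5)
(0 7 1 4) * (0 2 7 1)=(0 1 4 2 7)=[1, 4, 7, 3, 2, 5, 6, 0]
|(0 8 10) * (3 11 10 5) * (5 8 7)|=6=|(0 7 5 3 11 10)|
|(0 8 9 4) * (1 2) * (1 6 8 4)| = 10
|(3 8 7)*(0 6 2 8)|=6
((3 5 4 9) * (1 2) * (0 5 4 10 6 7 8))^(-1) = ((0 5 10 6 7 8)(1 2)(3 4 9))^(-1) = (0 8 7 6 10 5)(1 2)(3 9 4)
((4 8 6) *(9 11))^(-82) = (11)(4 6 8)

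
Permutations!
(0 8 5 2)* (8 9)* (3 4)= (0 9 8 5 2)(3 4)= [9, 1, 0, 4, 3, 2, 6, 7, 5, 8]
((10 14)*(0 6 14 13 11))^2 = (0 14 13)(6 10 11) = ((0 6 14 10 13 11))^2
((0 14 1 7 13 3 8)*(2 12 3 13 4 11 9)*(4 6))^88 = (0 6 2)(1 11 3)(4 12 14)(7 9 8)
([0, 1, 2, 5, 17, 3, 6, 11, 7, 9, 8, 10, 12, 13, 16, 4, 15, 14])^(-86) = (4 15 16 14 17)(7 10)(8 11)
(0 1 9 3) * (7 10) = (0 1 9 3)(7 10) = [1, 9, 2, 0, 4, 5, 6, 10, 8, 3, 7]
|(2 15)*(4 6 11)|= 6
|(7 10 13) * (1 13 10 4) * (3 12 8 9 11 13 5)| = |(1 5 3 12 8 9 11 13 7 4)| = 10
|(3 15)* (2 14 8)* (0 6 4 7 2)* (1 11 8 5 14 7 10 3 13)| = |(0 6 4 10 3 15 13 1 11 8)(2 7)(5 14)| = 10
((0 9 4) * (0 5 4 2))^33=(9)(4 5)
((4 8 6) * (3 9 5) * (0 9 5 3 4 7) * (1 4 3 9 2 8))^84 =(9)(0 7 6 8 2)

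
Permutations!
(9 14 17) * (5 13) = (5 13)(9 14 17) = [0, 1, 2, 3, 4, 13, 6, 7, 8, 14, 10, 11, 12, 5, 17, 15, 16, 9]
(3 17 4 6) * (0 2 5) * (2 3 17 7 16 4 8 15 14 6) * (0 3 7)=(0 7 16 4 2 5 3)(6 17 8 15 14)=[7, 1, 5, 0, 2, 3, 17, 16, 15, 9, 10, 11, 12, 13, 6, 14, 4, 8]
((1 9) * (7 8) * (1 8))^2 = ((1 9 8 7))^2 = (1 8)(7 9)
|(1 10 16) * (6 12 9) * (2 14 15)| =3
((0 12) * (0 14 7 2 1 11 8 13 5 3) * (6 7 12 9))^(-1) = (0 3 5 13 8 11 1 2 7 6 9)(12 14)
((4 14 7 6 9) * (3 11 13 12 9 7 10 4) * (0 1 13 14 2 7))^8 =(0 10 12 7 11 1 4 9 6 14 13 2 3)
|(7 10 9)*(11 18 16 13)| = 12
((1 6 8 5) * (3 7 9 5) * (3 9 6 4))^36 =(1 6)(3 9)(4 8)(5 7)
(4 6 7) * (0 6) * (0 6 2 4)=(0 2 4 6 7)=[2, 1, 4, 3, 6, 5, 7, 0]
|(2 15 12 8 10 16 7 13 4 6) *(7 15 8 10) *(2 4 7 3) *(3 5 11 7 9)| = |(2 8 5 11 7 13 9 3)(4 6)(10 16 15 12)| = 8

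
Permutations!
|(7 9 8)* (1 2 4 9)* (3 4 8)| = 12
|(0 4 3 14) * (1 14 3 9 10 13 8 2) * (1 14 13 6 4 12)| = 28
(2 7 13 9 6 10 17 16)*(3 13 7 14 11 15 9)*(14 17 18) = (2 17 16)(3 13)(6 10 18 14 11 15 9) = [0, 1, 17, 13, 4, 5, 10, 7, 8, 6, 18, 15, 12, 3, 11, 9, 2, 16, 14]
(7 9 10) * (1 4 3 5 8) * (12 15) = (1 4 3 5 8)(7 9 10)(12 15) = [0, 4, 2, 5, 3, 8, 6, 9, 1, 10, 7, 11, 15, 13, 14, 12]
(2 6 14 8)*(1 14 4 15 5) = (1 14 8 2 6 4 15 5) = [0, 14, 6, 3, 15, 1, 4, 7, 2, 9, 10, 11, 12, 13, 8, 5]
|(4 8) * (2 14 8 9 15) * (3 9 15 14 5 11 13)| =10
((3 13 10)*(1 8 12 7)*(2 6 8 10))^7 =((1 10 3 13 2 6 8 12 7))^7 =(1 12 6 13 10 7 8 2 3)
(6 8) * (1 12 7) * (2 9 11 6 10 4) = (1 12 7)(2 9 11 6 8 10 4) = [0, 12, 9, 3, 2, 5, 8, 1, 10, 11, 4, 6, 7]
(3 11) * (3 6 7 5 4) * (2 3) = (2 3 11 6 7 5 4) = [0, 1, 3, 11, 2, 4, 7, 5, 8, 9, 10, 6]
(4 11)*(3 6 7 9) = (3 6 7 9)(4 11) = [0, 1, 2, 6, 11, 5, 7, 9, 8, 3, 10, 4]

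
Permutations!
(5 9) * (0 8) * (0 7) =(0 8 7)(5 9) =[8, 1, 2, 3, 4, 9, 6, 0, 7, 5]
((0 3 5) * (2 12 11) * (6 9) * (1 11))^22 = ((0 3 5)(1 11 2 12)(6 9))^22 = (0 3 5)(1 2)(11 12)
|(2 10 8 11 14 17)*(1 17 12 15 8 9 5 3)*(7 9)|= |(1 17 2 10 7 9 5 3)(8 11 14 12 15)|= 40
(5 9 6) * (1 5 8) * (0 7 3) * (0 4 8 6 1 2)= (0 7 3 4 8 2)(1 5 9)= [7, 5, 0, 4, 8, 9, 6, 3, 2, 1]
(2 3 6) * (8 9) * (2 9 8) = (2 3 6 9) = [0, 1, 3, 6, 4, 5, 9, 7, 8, 2]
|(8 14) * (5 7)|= 2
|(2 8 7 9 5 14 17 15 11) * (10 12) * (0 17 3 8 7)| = 22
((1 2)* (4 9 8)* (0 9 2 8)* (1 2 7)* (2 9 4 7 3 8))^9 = (0 4 3 8 7 1 2 9)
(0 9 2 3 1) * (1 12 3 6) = [9, 0, 6, 12, 4, 5, 1, 7, 8, 2, 10, 11, 3] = (0 9 2 6 1)(3 12)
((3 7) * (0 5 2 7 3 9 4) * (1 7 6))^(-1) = ((0 5 2 6 1 7 9 4))^(-1) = (0 4 9 7 1 6 2 5)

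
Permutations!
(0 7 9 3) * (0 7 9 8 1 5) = (0 9 3 7 8 1 5) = [9, 5, 2, 7, 4, 0, 6, 8, 1, 3]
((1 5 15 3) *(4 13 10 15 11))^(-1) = ((1 5 11 4 13 10 15 3))^(-1) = (1 3 15 10 13 4 11 5)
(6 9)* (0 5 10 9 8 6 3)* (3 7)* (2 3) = (0 5 10 9 7 2 3)(6 8) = [5, 1, 3, 0, 4, 10, 8, 2, 6, 7, 9]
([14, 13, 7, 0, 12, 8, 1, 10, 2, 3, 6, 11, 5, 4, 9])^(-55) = [14, 8, 13, 0, 7, 6, 5, 4, 1, 3, 12, 11, 10, 2, 9]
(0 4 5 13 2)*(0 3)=[4, 1, 3, 0, 5, 13, 6, 7, 8, 9, 10, 11, 12, 2]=(0 4 5 13 2 3)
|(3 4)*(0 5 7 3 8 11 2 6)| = |(0 5 7 3 4 8 11 2 6)| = 9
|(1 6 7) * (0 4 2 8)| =|(0 4 2 8)(1 6 7)| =12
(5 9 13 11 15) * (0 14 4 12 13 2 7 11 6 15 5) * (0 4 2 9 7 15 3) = (0 14 2 15 4 12 13 6 3)(5 7 11) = [14, 1, 15, 0, 12, 7, 3, 11, 8, 9, 10, 5, 13, 6, 2, 4]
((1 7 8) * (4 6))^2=(1 8 7)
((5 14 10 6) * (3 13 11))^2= (3 11 13)(5 10)(6 14)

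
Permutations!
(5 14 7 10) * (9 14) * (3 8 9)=[0, 1, 2, 8, 4, 3, 6, 10, 9, 14, 5, 11, 12, 13, 7]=(3 8 9 14 7 10 5)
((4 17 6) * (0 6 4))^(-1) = ((0 6)(4 17))^(-1) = (0 6)(4 17)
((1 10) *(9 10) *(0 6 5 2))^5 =((0 6 5 2)(1 9 10))^5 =(0 6 5 2)(1 10 9)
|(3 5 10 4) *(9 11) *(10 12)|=10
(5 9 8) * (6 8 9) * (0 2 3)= (9)(0 2 3)(5 6 8)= [2, 1, 3, 0, 4, 6, 8, 7, 5, 9]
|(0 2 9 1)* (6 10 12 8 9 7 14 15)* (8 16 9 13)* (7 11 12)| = |(0 2 11 12 16 9 1)(6 10 7 14 15)(8 13)| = 70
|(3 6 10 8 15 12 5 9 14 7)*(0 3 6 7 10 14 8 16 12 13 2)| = 14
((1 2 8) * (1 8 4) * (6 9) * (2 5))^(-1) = (1 4 2 5)(6 9)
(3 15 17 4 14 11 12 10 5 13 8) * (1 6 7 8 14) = (1 6 7 8 3 15 17 4)(5 13 14 11 12 10) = [0, 6, 2, 15, 1, 13, 7, 8, 3, 9, 5, 12, 10, 14, 11, 17, 16, 4]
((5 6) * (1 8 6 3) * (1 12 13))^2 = (1 6 3 13 8 5 12)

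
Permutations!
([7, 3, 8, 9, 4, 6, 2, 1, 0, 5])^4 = (0 9 8 3 2 1 6 7 5)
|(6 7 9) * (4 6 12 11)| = 6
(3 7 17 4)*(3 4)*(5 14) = (3 7 17)(5 14) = [0, 1, 2, 7, 4, 14, 6, 17, 8, 9, 10, 11, 12, 13, 5, 15, 16, 3]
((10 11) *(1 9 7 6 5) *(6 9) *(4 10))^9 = (11)(7 9)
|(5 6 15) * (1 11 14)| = 3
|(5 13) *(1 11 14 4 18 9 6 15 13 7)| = |(1 11 14 4 18 9 6 15 13 5 7)| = 11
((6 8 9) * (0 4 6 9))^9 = ((9)(0 4 6 8))^9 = (9)(0 4 6 8)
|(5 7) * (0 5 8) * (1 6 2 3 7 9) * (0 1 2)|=9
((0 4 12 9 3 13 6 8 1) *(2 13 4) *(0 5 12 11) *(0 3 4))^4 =((0 2 13 6 8 1 5 12 9 4 11 3))^4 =(0 8 9)(1 4 2)(3 6 12)(5 11 13)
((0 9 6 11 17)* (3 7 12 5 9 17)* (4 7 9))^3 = (0 17)(3 11 6 9)(4 5 12 7)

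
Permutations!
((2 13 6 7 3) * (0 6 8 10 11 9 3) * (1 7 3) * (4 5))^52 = (0 9 8 3 7 11 13 6 1 10 2)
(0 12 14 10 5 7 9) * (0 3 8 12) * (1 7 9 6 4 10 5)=(1 7 6 4 10)(3 8 12 14 5 9)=[0, 7, 2, 8, 10, 9, 4, 6, 12, 3, 1, 11, 14, 13, 5]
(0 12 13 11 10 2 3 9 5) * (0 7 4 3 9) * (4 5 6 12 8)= (0 8 4 3)(2 9 6 12 13 11 10)(5 7)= [8, 1, 9, 0, 3, 7, 12, 5, 4, 6, 2, 10, 13, 11]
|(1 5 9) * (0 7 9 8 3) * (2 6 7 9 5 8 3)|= |(0 9 1 8 2 6 7 5 3)|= 9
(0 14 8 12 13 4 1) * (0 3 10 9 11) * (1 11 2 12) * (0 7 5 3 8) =(0 14)(1 8)(2 12 13 4 11 7 5 3 10 9) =[14, 8, 12, 10, 11, 3, 6, 5, 1, 2, 9, 7, 13, 4, 0]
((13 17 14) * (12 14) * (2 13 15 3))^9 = (2 17 14 3 13 12 15)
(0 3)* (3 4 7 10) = (0 4 7 10 3) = [4, 1, 2, 0, 7, 5, 6, 10, 8, 9, 3]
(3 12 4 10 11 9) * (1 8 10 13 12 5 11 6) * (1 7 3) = [0, 8, 2, 5, 13, 11, 7, 3, 10, 1, 6, 9, 4, 12] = (1 8 10 6 7 3 5 11 9)(4 13 12)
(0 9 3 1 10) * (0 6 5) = [9, 10, 2, 1, 4, 0, 5, 7, 8, 3, 6] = (0 9 3 1 10 6 5)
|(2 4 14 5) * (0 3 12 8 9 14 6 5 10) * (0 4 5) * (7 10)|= |(0 3 12 8 9 14 7 10 4 6)(2 5)|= 10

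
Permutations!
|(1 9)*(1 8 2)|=|(1 9 8 2)|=4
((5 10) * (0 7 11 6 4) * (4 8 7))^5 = (0 4)(5 10)(6 8 7 11)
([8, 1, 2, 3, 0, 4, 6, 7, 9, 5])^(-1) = (0 4 5 9 8)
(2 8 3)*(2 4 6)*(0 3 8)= (8)(0 3 4 6 2)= [3, 1, 0, 4, 6, 5, 2, 7, 8]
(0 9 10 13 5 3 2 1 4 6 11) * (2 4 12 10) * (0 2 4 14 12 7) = (0 9 4 6 11 2 1 7)(3 14 12 10 13 5) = [9, 7, 1, 14, 6, 3, 11, 0, 8, 4, 13, 2, 10, 5, 12]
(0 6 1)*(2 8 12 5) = (0 6 1)(2 8 12 5) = [6, 0, 8, 3, 4, 2, 1, 7, 12, 9, 10, 11, 5]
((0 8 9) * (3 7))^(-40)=((0 8 9)(3 7))^(-40)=(0 9 8)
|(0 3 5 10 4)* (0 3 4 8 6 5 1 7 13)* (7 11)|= |(0 4 3 1 11 7 13)(5 10 8 6)|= 28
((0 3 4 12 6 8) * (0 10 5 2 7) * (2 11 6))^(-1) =((0 3 4 12 2 7)(5 11 6 8 10))^(-1) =(0 7 2 12 4 3)(5 10 8 6 11)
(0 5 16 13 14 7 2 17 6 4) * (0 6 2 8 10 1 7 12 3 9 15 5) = (1 7 8 10)(2 17)(3 9 15 5 16 13 14 12)(4 6) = [0, 7, 17, 9, 6, 16, 4, 8, 10, 15, 1, 11, 3, 14, 12, 5, 13, 2]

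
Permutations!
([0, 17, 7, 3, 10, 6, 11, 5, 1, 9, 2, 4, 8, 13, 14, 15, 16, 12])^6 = (1 12)(2 10 4 11 6 5 7)(8 17)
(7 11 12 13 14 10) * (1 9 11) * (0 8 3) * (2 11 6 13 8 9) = (0 9 6 13 14 10 7 1 2 11 12 8 3) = [9, 2, 11, 0, 4, 5, 13, 1, 3, 6, 7, 12, 8, 14, 10]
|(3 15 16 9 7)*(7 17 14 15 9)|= 7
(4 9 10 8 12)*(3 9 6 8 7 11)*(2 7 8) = [0, 1, 7, 9, 6, 5, 2, 11, 12, 10, 8, 3, 4] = (2 7 11 3 9 10 8 12 4 6)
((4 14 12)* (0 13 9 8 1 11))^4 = (0 1 9)(4 14 12)(8 13 11)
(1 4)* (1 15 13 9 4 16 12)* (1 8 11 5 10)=[0, 16, 2, 3, 15, 10, 6, 7, 11, 4, 1, 5, 8, 9, 14, 13, 12]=(1 16 12 8 11 5 10)(4 15 13 9)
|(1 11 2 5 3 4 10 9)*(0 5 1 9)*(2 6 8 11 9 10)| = 24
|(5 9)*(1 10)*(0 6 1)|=4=|(0 6 1 10)(5 9)|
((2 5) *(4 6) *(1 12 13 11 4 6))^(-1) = (1 4 11 13 12)(2 5)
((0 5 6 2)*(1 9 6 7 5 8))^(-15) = ((0 8 1 9 6 2)(5 7))^(-15) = (0 9)(1 2)(5 7)(6 8)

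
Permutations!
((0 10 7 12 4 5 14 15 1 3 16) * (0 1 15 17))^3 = (0 12 14 10 4 17 7 5)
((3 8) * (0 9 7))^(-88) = ((0 9 7)(3 8))^(-88) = (0 7 9)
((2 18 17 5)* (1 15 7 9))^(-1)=((1 15 7 9)(2 18 17 5))^(-1)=(1 9 7 15)(2 5 17 18)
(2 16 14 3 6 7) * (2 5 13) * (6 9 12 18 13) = (2 16 14 3 9 12 18 13)(5 6 7) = [0, 1, 16, 9, 4, 6, 7, 5, 8, 12, 10, 11, 18, 2, 3, 15, 14, 17, 13]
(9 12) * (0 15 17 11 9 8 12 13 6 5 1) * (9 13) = (0 15 17 11 13 6 5 1)(8 12) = [15, 0, 2, 3, 4, 1, 5, 7, 12, 9, 10, 13, 8, 6, 14, 17, 16, 11]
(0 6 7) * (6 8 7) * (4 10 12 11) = (0 8 7)(4 10 12 11) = [8, 1, 2, 3, 10, 5, 6, 0, 7, 9, 12, 4, 11]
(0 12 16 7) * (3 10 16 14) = (0 12 14 3 10 16 7) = [12, 1, 2, 10, 4, 5, 6, 0, 8, 9, 16, 11, 14, 13, 3, 15, 7]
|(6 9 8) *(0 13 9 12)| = 6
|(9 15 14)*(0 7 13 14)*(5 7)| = |(0 5 7 13 14 9 15)| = 7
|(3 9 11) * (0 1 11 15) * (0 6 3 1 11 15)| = |(0 11 1 15 6 3 9)| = 7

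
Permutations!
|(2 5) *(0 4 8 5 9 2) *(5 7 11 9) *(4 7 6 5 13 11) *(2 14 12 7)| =|(0 2 13 11 9 14 12 7 4 8 6 5)| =12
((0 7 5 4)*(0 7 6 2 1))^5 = (0 6 2 1)(4 5 7)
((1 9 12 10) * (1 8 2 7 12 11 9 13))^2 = (13)(2 12 8 7 10)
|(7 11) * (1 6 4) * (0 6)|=4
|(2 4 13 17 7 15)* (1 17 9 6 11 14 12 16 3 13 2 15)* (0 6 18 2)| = 12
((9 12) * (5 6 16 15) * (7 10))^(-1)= (5 15 16 6)(7 10)(9 12)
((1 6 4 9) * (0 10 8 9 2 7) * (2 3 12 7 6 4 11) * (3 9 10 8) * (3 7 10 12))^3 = ((0 8 12 10 7)(1 4 9)(2 6 11))^3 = (0 10 8 7 12)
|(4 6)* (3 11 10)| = 6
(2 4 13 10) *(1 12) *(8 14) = [0, 12, 4, 3, 13, 5, 6, 7, 14, 9, 2, 11, 1, 10, 8] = (1 12)(2 4 13 10)(8 14)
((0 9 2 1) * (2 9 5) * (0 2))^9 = ((9)(0 5)(1 2))^9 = (9)(0 5)(1 2)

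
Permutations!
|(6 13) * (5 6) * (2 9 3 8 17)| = 15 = |(2 9 3 8 17)(5 6 13)|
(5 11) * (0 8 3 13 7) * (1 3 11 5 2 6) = (0 8 11 2 6 1 3 13 7) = [8, 3, 6, 13, 4, 5, 1, 0, 11, 9, 10, 2, 12, 7]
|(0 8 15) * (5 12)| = 6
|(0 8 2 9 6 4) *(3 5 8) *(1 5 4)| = |(0 3 4)(1 5 8 2 9 6)| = 6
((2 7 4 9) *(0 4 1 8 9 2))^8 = (0 4 2 7 1 8 9) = ((0 4 2 7 1 8 9))^8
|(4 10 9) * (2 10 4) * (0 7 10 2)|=4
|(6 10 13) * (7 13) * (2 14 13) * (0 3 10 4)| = 9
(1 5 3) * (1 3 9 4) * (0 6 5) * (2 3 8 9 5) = (0 6 2 3 8 9 4 1) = [6, 0, 3, 8, 1, 5, 2, 7, 9, 4]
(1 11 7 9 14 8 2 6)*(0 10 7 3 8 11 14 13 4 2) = (0 10 7 9 13 4 2 6 1 14 11 3 8) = [10, 14, 6, 8, 2, 5, 1, 9, 0, 13, 7, 3, 12, 4, 11]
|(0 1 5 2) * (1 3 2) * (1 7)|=|(0 3 2)(1 5 7)|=3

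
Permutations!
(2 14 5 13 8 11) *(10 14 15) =[0, 1, 15, 3, 4, 13, 6, 7, 11, 9, 14, 2, 12, 8, 5, 10] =(2 15 10 14 5 13 8 11)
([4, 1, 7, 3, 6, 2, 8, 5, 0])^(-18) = [6, 1, 2, 3, 8, 5, 0, 7, 4]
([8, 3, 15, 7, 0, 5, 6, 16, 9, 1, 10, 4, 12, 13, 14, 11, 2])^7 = [2, 4, 1, 0, 16, 5, 6, 8, 15, 11, 10, 7, 12, 13, 14, 3, 9]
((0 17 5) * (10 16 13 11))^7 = (0 17 5)(10 11 13 16)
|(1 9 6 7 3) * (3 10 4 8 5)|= 9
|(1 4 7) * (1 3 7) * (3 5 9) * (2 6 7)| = 6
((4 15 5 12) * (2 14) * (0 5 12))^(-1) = ((0 5)(2 14)(4 15 12))^(-1) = (0 5)(2 14)(4 12 15)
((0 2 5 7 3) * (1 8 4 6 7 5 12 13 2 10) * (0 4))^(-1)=(0 8 1 10)(2 13 12)(3 7 6 4)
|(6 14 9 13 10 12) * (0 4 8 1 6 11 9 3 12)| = 12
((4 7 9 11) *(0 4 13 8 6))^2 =((0 4 7 9 11 13 8 6))^2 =(0 7 11 8)(4 9 13 6)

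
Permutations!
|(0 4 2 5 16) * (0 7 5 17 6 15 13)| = 21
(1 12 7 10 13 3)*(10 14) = (1 12 7 14 10 13 3) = [0, 12, 2, 1, 4, 5, 6, 14, 8, 9, 13, 11, 7, 3, 10]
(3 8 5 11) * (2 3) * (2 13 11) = (2 3 8 5)(11 13) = [0, 1, 3, 8, 4, 2, 6, 7, 5, 9, 10, 13, 12, 11]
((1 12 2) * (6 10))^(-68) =(1 12 2)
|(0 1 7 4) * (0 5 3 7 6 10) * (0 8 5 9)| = 10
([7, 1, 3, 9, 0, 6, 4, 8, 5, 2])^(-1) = (0 4 6 5 8 7)(2 9 3)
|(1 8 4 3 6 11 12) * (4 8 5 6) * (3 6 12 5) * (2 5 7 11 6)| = 6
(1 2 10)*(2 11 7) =[0, 11, 10, 3, 4, 5, 6, 2, 8, 9, 1, 7] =(1 11 7 2 10)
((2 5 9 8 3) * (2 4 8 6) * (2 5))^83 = ((3 4 8)(5 9 6))^83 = (3 8 4)(5 6 9)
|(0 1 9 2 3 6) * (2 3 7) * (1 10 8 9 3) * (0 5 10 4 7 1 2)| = |(0 4 7)(1 3 6 5 10 8 9 2)| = 24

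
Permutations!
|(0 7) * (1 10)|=|(0 7)(1 10)|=2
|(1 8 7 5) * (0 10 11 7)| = |(0 10 11 7 5 1 8)| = 7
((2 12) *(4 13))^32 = ((2 12)(4 13))^32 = (13)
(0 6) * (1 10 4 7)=[6, 10, 2, 3, 7, 5, 0, 1, 8, 9, 4]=(0 6)(1 10 4 7)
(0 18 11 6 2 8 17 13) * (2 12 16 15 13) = (0 18 11 6 12 16 15 13)(2 8 17) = [18, 1, 8, 3, 4, 5, 12, 7, 17, 9, 10, 6, 16, 0, 14, 13, 15, 2, 11]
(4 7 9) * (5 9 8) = [0, 1, 2, 3, 7, 9, 6, 8, 5, 4] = (4 7 8 5 9)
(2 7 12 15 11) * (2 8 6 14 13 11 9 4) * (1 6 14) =(1 6)(2 7 12 15 9 4)(8 14 13 11) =[0, 6, 7, 3, 2, 5, 1, 12, 14, 4, 10, 8, 15, 11, 13, 9]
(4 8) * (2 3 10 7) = (2 3 10 7)(4 8) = [0, 1, 3, 10, 8, 5, 6, 2, 4, 9, 7]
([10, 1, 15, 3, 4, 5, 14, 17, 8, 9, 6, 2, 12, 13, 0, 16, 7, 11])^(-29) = [14, 1, 15, 3, 4, 5, 10, 17, 8, 9, 0, 2, 12, 13, 6, 16, 7, 11]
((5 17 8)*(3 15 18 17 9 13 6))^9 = ((3 15 18 17 8 5 9 13 6))^9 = (18)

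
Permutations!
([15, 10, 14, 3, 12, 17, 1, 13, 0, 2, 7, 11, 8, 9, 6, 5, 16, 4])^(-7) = (17)(1 10 7 13 9 2 14 6)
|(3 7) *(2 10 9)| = 6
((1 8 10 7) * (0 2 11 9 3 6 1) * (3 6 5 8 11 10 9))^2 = (0 10)(1 3 8 6 11 5 9)(2 7)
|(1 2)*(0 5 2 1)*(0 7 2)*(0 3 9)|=4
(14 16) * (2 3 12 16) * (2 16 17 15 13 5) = (2 3 12 17 15 13 5)(14 16) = [0, 1, 3, 12, 4, 2, 6, 7, 8, 9, 10, 11, 17, 5, 16, 13, 14, 15]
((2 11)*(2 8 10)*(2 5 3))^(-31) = ((2 11 8 10 5 3))^(-31) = (2 3 5 10 8 11)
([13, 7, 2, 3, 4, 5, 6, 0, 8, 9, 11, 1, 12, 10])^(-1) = (0 7 1 11 10 13)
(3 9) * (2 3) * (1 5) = [0, 5, 3, 9, 4, 1, 6, 7, 8, 2] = (1 5)(2 3 9)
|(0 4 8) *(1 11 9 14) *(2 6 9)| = |(0 4 8)(1 11 2 6 9 14)| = 6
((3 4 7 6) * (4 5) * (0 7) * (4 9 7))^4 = (3 6 7 9 5) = ((0 4)(3 5 9 7 6))^4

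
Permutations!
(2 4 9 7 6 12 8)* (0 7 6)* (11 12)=[7, 1, 4, 3, 9, 5, 11, 0, 2, 6, 10, 12, 8]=(0 7)(2 4 9 6 11 12 8)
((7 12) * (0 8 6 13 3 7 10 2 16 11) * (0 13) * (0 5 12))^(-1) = (0 7 3 13 11 16 2 10 12 5 6 8)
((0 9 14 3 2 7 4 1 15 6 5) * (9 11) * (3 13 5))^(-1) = ((0 11 9 14 13 5)(1 15 6 3 2 7 4))^(-1) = (0 5 13 14 9 11)(1 4 7 2 3 6 15)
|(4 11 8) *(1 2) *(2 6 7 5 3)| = 6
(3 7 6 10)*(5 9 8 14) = (3 7 6 10)(5 9 8 14) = [0, 1, 2, 7, 4, 9, 10, 6, 14, 8, 3, 11, 12, 13, 5]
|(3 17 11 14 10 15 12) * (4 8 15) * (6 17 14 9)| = 28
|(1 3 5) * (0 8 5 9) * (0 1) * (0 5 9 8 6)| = 4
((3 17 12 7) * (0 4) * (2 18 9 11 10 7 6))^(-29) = ((0 4)(2 18 9 11 10 7 3 17 12 6))^(-29) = (0 4)(2 18 9 11 10 7 3 17 12 6)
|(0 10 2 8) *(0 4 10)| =4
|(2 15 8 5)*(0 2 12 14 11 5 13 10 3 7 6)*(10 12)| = 13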